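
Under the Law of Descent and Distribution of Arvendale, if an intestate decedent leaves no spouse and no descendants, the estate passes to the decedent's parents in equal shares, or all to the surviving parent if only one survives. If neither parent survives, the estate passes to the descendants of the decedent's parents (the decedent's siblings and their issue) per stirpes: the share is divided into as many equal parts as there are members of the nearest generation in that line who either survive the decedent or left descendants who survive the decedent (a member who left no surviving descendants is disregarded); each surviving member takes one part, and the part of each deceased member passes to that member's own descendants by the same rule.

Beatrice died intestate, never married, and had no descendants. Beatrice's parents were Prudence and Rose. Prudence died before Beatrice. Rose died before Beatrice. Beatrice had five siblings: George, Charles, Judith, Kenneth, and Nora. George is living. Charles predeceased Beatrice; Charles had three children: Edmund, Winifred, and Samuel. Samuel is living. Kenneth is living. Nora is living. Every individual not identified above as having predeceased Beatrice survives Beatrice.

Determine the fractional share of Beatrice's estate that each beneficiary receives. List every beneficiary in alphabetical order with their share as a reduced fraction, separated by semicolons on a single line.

Edmund 1/15; George 1/5; Judith 1/5; Kenneth 1/5; Nora 1/5; Samuel 1/15; Winifred 1/15

Neither parent survives and there are no descendants, so the estate passes to Beatrice's siblings and their issue per stirpes.
The estate is divided into 5 equal shares of 1/5 among George, Charles, Judith, Kenneth, Nora.
George is living and takes 1/5.
Charles predeceased; the 1/5 allotted to Charles's branch passes to Charles's issue by representation.
The 1/5 is divided into 3 equal shares of 1/15 among Edmund, Winifred, Samuel.
Edmund is living and takes 1/15.
Winifred is living and takes 1/15.
Samuel is living and takes 1/15.
Judith is living and takes 1/5.
Kenneth is living and takes 1/5.
Nora is living and takes 1/5.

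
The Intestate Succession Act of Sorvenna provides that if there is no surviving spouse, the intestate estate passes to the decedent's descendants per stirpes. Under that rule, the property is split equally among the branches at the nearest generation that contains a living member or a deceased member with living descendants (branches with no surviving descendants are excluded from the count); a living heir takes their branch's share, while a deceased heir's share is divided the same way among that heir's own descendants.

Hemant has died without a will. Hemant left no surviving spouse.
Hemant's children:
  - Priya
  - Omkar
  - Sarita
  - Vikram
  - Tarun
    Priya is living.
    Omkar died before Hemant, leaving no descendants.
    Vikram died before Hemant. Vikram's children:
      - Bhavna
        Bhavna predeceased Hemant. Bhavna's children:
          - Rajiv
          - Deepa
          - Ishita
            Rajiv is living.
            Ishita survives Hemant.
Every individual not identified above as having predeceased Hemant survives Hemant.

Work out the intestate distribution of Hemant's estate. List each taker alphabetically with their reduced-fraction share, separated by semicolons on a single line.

There is no surviving spouse, so the entire estate passes to Hemant's descendants per stirpes.
Omkar left no surviving issue, so that branch lapses and is disregarded.
The estate is divided into 4 equal shares of 1/4 among Priya, Sarita, Vikram, Tarun.
Priya is living and takes 1/4.
Sarita is living and takes 1/4.
Vikram predeceased; the 1/4 allotted to Vikram's branch passes to Vikram's issue by representation.
Bhavna's line is the sole branch at this level, so the full 1/4 passes to Bhavna's issue by representation.
The 1/4 is divided into 3 equal shares of 1/12 among Rajiv, Deepa, Ishita.
Rajiv is living and takes 1/12.
Deepa is living and takes 1/12.
Ishita is living and takes 1/12.
Tarun is living and takes 1/4.

Deepa 1/12; Ishita 1/12; Priya 1/4; Rajiv 1/12; Sarita 1/4; Tarun 1/4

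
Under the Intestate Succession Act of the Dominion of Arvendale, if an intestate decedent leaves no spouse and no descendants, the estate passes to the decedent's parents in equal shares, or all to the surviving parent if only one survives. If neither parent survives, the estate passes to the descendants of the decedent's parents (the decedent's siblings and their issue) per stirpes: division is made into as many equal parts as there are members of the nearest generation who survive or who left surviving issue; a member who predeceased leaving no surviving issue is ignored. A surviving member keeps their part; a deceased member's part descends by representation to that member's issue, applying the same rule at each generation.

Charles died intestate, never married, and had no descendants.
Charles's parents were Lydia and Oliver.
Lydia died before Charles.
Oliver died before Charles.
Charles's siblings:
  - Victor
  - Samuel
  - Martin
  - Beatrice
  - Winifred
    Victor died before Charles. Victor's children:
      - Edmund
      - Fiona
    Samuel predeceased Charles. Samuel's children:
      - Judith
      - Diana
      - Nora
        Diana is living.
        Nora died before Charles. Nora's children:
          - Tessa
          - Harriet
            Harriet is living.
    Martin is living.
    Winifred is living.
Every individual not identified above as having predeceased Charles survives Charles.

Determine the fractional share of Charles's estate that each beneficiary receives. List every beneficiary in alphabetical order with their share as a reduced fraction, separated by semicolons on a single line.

Beatrice 1/5; Diana 1/15; Edmund 1/10; Fiona 1/10; Harriet 1/30; Judith 1/15; Martin 1/5; Tessa 1/30; Winifred 1/5

Neither parent survives and there are no descendants, so the estate passes to Charles's siblings and their issue per stirpes.
The estate is divided into 5 equal shares of 1/5 among Victor, Samuel, Martin, Beatrice, Winifred.
Victor predeceased; the 1/5 allotted to Victor's branch passes to Victor's issue by representation.
The 1/5 is divided into 2 equal shares of 1/10 among Edmund, Fiona.
Edmund is living and takes 1/10.
Fiona is living and takes 1/10.
Samuel predeceased; the 1/5 allotted to Samuel's branch passes to Samuel's issue by representation.
The 1/5 is divided into 3 equal shares of 1/15 among Judith, Diana, Nora.
Judith is living and takes 1/15.
Diana is living and takes 1/15.
Nora predeceased; the 1/15 allotted to Nora's branch passes to Nora's issue by representation.
The 1/15 is divided into 2 equal shares of 1/30 among Tessa, Harriet.
Tessa is living and takes 1/30.
Harriet is living and takes 1/30.
Martin is living and takes 1/5.
Beatrice is living and takes 1/5.
Winifred is living and takes 1/5.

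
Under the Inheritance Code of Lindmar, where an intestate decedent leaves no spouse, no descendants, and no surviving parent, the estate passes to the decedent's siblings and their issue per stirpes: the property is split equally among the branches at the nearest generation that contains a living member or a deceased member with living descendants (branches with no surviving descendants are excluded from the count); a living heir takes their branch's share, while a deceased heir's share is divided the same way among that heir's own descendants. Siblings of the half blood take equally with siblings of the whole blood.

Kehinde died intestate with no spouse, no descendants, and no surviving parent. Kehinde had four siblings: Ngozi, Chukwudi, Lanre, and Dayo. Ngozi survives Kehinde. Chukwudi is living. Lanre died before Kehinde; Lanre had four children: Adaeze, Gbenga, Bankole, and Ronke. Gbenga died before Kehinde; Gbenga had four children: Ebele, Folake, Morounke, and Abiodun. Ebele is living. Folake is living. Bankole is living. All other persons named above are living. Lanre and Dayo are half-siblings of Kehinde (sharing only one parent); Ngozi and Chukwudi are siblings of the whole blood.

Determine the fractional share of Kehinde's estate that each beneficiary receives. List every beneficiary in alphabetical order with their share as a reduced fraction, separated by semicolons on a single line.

Abiodun 1/64; Adaeze 1/16; Bankole 1/16; Chukwudi 1/4; Dayo 1/4; Ebele 1/64; Folake 1/64; Morounke 1/64; Ngozi 1/4; Ronke 1/16

No spouse, descendants, or parent survives, so the estate passes to Kehinde's siblings per stirpes.
Half-blood and whole-blood siblings take equally under the stated rule.
The estate is divided into 4 equal shares of 1/4 among Ngozi, Chukwudi, Lanre, Dayo.
Ngozi is living and takes 1/4.
Chukwudi is living and takes 1/4.
Lanre predeceased; the 1/4 allotted to Lanre's branch passes to Lanre's issue by representation.
The 1/4 is divided into 4 equal shares of 1/16 among Adaeze, Gbenga, Bankole, Ronke.
Adaeze is living and takes 1/16.
Gbenga predeceased; the 1/16 allotted to Gbenga's branch passes to Gbenga's issue by representation.
The 1/16 is divided into 4 equal shares of 1/64 among Ebele, Folake, Morounke, Abiodun.
Ebele is living and takes 1/64.
Folake is living and takes 1/64.
Morounke is living and takes 1/64.
Abiodun is living and takes 1/64.
Bankole is living and takes 1/16.
Ronke is living and takes 1/16.
Dayo is living and takes 1/4.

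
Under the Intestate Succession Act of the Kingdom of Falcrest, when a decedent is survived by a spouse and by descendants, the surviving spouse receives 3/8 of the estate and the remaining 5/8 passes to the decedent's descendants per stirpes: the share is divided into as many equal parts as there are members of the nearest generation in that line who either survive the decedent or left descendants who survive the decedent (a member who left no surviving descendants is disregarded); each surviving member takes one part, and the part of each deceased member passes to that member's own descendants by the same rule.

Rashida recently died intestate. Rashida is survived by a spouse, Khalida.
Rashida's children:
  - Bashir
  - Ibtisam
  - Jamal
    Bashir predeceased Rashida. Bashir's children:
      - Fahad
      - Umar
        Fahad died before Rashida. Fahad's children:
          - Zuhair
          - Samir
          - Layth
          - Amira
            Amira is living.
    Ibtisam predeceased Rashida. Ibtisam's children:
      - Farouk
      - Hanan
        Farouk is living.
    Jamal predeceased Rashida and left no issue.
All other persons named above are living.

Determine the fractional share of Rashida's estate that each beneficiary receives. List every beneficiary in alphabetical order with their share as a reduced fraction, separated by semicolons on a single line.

Amira 5/128; Farouk 5/32; Hanan 5/32; Khalida 3/8; Layth 5/128; Samir 5/128; Umar 5/32; Zuhair 5/128

Khalida, as surviving spouse, takes 3/8.
The remaining 5/8 passes to Rashida's descendants per stirpes.
Jamal left no surviving issue, so that branch lapses and is disregarded.
The 5/8 is divided into 2 equal shares of 5/16 among Bashir, Ibtisam.
Bashir predeceased; the 5/16 allotted to Bashir's branch passes to Bashir's issue by representation.
The 5/16 is divided into 2 equal shares of 5/32 among Fahad, Umar.
Fahad predeceased; the 5/32 allotted to Fahad's branch passes to Fahad's issue by representation.
The 5/32 is divided into 4 equal shares of 5/128 among Zuhair, Samir, Layth, Amira.
Zuhair is living and takes 5/128.
Samir is living and takes 5/128.
Layth is living and takes 5/128.
Amira is living and takes 5/128.
Umar is living and takes 5/32.
Ibtisam predeceased; the 5/16 allotted to Ibtisam's branch passes to Ibtisam's issue by representation.
The 5/16 is divided into 2 equal shares of 5/32 among Farouk, Hanan.
Farouk is living and takes 5/32.
Hanan is living and takes 5/32.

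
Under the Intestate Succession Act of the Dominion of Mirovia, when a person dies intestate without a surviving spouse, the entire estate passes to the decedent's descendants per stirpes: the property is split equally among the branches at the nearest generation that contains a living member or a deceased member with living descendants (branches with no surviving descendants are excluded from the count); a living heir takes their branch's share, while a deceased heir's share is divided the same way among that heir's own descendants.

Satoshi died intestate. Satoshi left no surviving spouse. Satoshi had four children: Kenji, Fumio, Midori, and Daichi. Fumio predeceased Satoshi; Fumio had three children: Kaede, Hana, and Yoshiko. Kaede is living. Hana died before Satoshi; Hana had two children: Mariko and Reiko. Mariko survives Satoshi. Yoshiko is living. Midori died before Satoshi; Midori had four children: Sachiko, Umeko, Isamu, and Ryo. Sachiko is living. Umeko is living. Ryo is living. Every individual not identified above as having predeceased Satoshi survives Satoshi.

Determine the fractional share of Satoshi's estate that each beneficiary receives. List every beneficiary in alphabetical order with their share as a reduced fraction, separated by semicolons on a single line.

Daichi 1/4; Isamu 1/16; Kaede 1/12; Kenji 1/4; Mariko 1/24; Reiko 1/24; Ryo 1/16; Sachiko 1/16; Umeko 1/16; Yoshiko 1/12

There is no surviving spouse, so the entire estate passes to Satoshi's descendants per stirpes.
The estate is divided into 4 equal shares of 1/4 among Kenji, Fumio, Midori, Daichi.
Kenji is living and takes 1/4.
Fumio predeceased; the 1/4 allotted to Fumio's branch passes to Fumio's issue by representation.
The 1/4 is divided into 3 equal shares of 1/12 among Kaede, Hana, Yoshiko.
Kaede is living and takes 1/12.
Hana predeceased; the 1/12 allotted to Hana's branch passes to Hana's issue by representation.
The 1/12 is divided into 2 equal shares of 1/24 among Mariko, Reiko.
Mariko is living and takes 1/24.
Reiko is living and takes 1/24.
Yoshiko is living and takes 1/12.
Midori predeceased; the 1/4 allotted to Midori's branch passes to Midori's issue by representation.
The 1/4 is divided into 4 equal shares of 1/16 among Sachiko, Umeko, Isamu, Ryo.
Sachiko is living and takes 1/16.
Umeko is living and takes 1/16.
Isamu is living and takes 1/16.
Ryo is living and takes 1/16.
Daichi is living and takes 1/4.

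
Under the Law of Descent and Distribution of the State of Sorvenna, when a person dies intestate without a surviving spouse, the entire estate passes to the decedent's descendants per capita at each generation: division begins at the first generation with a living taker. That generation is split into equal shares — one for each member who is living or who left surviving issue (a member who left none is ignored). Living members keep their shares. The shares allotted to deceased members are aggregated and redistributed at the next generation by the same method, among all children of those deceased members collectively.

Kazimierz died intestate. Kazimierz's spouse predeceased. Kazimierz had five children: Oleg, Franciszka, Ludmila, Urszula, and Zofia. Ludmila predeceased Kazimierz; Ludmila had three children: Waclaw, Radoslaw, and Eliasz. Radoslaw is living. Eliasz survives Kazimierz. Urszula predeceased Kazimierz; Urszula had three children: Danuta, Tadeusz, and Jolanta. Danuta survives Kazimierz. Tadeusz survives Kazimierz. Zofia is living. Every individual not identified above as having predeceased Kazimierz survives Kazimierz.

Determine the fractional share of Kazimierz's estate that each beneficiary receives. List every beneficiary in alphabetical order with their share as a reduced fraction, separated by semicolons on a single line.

There is no surviving spouse, so the entire estate passes to Kazimierz's descendants per capita at each generation.
At generation 1 (Oleg, Franciszka, Ludmila, Urszula, Zofia) there are 5 shares of (1)/5 = 1/5 each.
Living: Oleg, Franciszka, and Zofia — each takes 1/5.
Deceased: Ludmila and Urszula. Their combined 2/5 is pooled and carried to generation 2.
At generation 2 (Waclaw, Radoslaw, Eliasz, Danuta, Tadeusz, Jolanta) there are 6 shares of (2/5)/6 = 1/15 each.
Living: Waclaw, Radoslaw, Eliasz, Danuta, Tadeusz, and Jolanta — each takes 1/15.

Danuta 1/15; Eliasz 1/15; Franciszka 1/5; Jolanta 1/15; Oleg 1/5; Radoslaw 1/15; Tadeusz 1/15; Waclaw 1/15; Zofia 1/5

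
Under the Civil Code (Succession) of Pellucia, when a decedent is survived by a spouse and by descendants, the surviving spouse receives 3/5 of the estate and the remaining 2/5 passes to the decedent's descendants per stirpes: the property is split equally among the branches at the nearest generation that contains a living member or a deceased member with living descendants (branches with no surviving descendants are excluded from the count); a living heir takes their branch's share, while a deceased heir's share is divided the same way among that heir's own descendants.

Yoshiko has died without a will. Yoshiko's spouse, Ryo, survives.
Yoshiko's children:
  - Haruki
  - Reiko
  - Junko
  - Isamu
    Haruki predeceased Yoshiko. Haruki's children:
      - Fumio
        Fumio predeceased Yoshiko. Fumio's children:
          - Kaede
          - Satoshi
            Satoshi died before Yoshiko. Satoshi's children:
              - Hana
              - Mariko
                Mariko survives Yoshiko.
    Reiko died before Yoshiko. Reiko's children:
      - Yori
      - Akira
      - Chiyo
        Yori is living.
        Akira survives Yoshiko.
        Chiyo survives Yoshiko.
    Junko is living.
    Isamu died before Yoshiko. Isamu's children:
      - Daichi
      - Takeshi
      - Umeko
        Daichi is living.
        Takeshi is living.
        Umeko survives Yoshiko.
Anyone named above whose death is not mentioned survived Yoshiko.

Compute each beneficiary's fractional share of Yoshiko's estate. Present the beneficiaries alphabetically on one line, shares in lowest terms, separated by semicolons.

Ryo, as surviving spouse, takes 3/5.
The remaining 2/5 passes to Yoshiko's descendants per stirpes.
The 2/5 is divided into 4 equal shares of 1/10 among Haruki, Reiko, Junko, Isamu.
Haruki predeceased; the 1/10 allotted to Haruki's branch passes to Haruki's issue by representation.
Fumio's line is the sole branch at this level, so the full 1/10 passes to Fumio's issue by representation.
The 1/10 is divided into 2 equal shares of 1/20 among Kaede, Satoshi.
Kaede is living and takes 1/20.
Satoshi predeceased; the 1/20 allotted to Satoshi's branch passes to Satoshi's issue by representation.
The 1/20 is divided into 2 equal shares of 1/40 among Hana, Mariko.
Hana is living and takes 1/40.
Mariko is living and takes 1/40.
Reiko predeceased; the 1/10 allotted to Reiko's branch passes to Reiko's issue by representation.
The 1/10 is divided into 3 equal shares of 1/30 among Yori, Akira, Chiyo.
Yori is living and takes 1/30.
Akira is living and takes 1/30.
Chiyo is living and takes 1/30.
Junko is living and takes 1/10.
Isamu predeceased; the 1/10 allotted to Isamu's branch passes to Isamu's issue by representation.
The 1/10 is divided into 3 equal shares of 1/30 among Daichi, Takeshi, Umeko.
Daichi is living and takes 1/30.
Takeshi is living and takes 1/30.
Umeko is living and takes 1/30.

Akira 1/30; Chiyo 1/30; Daichi 1/30; Hana 1/40; Junko 1/10; Kaede 1/20; Mariko 1/40; Ryo 3/5; Takeshi 1/30; Umeko 1/30; Yori 1/30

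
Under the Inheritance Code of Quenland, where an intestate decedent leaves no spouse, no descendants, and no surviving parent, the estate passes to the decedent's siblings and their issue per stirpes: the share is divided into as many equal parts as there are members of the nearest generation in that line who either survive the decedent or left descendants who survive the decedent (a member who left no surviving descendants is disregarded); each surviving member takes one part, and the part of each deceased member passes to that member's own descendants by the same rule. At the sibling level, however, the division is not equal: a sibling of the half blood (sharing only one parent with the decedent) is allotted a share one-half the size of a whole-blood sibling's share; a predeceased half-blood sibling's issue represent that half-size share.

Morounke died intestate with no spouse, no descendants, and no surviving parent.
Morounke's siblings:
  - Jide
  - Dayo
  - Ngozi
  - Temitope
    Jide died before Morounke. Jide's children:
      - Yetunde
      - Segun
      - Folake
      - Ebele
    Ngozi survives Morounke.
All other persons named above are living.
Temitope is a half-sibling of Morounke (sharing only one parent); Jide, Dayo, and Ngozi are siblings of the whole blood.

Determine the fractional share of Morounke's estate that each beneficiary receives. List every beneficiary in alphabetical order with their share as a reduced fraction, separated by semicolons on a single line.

Dayo 2/7; Ebele 1/14; Folake 1/14; Ngozi 2/7; Segun 1/14; Temitope 1/7; Yetunde 1/14

No spouse, descendants, or parent survives, so the estate passes to Morounke's siblings per stirpes.
Half-blood siblings count for one-half the weight of whole-blood siblings at the initial division.
Dividing 1 in proportion to weights (total weight 7/2): Jide (weight 1) → 2/7; Dayo (weight 1) → 2/7; Ngozi (weight 1) → 2/7; Temitope (weight 1/2) → 1/7.
Jide predeceased; the 2/7 allotted to Jide's branch passes to Jide's issue by representation.
The 2/7 is divided into 4 equal shares of 1/14 among Yetunde, Segun, Folake, Ebele.
Yetunde is living and takes 1/14.
Segun is living and takes 1/14.
Folake is living and takes 1/14.
Ebele is living and takes 1/14.
Dayo is living and takes 2/7.
Ngozi is living and takes 2/7.
Temitope is living and takes 1/7.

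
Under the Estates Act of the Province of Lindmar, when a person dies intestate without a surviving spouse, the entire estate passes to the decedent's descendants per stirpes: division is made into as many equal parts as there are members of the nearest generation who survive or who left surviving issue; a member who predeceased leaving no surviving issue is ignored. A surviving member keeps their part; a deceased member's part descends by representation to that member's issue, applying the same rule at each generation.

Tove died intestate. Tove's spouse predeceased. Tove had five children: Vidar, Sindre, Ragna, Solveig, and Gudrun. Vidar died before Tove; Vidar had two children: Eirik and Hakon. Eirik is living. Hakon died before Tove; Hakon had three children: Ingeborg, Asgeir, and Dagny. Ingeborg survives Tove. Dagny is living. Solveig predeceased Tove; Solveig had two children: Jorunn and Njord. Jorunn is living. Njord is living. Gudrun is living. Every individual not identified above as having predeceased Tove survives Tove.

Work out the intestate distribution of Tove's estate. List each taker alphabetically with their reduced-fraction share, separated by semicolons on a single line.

Asgeir 1/30; Dagny 1/30; Eirik 1/10; Gudrun 1/5; Ingeborg 1/30; Jorunn 1/10; Njord 1/10; Ragna 1/5; Sindre 1/5

There is no surviving spouse, so the entire estate passes to Tove's descendants per stirpes.
The estate is divided into 5 equal shares of 1/5 among Vidar, Sindre, Ragna, Solveig, Gudrun.
Vidar predeceased; the 1/5 allotted to Vidar's branch passes to Vidar's issue by representation.
The 1/5 is divided into 2 equal shares of 1/10 among Eirik, Hakon.
Eirik is living and takes 1/10.
Hakon predeceased; the 1/10 allotted to Hakon's branch passes to Hakon's issue by representation.
The 1/10 is divided into 3 equal shares of 1/30 among Ingeborg, Asgeir, Dagny.
Ingeborg is living and takes 1/30.
Asgeir is living and takes 1/30.
Dagny is living and takes 1/30.
Sindre is living and takes 1/5.
Ragna is living and takes 1/5.
Solveig predeceased; the 1/5 allotted to Solveig's branch passes to Solveig's issue by representation.
The 1/5 is divided into 2 equal shares of 1/10 among Jorunn, Njord.
Jorunn is living and takes 1/10.
Njord is living and takes 1/10.
Gudrun is living and takes 1/5.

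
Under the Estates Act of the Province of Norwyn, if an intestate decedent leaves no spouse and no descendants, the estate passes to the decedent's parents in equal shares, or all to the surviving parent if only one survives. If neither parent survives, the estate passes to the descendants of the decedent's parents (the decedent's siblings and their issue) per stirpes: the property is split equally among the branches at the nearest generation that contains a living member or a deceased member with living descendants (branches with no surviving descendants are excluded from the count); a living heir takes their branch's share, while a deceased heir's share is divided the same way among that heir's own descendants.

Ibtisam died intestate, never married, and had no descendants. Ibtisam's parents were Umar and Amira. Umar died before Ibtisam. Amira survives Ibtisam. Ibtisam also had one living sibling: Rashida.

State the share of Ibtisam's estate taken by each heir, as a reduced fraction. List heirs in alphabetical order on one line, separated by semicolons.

Amira 1

Only one parent, Amira, survives, so Amira takes the entire estate. The siblings take nothing because a surviving parent has priority.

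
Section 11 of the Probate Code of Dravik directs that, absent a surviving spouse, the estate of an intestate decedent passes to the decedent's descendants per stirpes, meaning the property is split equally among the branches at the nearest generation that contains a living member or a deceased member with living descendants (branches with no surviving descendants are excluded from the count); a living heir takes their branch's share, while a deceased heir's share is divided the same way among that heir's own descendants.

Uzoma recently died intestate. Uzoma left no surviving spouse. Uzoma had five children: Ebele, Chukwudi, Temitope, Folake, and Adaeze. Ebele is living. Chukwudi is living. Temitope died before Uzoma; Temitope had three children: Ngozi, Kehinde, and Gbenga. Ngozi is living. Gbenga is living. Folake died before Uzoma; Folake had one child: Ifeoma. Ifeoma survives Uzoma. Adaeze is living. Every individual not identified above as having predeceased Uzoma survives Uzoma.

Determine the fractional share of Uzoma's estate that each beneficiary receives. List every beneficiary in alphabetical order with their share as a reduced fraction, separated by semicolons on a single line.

Adaeze 1/5; Chukwudi 1/5; Ebele 1/5; Gbenga 1/15; Ifeoma 1/5; Kehinde 1/15; Ngozi 1/15

There is no surviving spouse, so the entire estate passes to Uzoma's descendants per stirpes.
The estate is divided into 5 equal shares of 1/5 among Ebele, Chukwudi, Temitope, Folake, Adaeze.
Ebele is living and takes 1/5.
Chukwudi is living and takes 1/5.
Temitope predeceased; the 1/5 allotted to Temitope's branch passes to Temitope's issue by representation.
The 1/5 is divided into 3 equal shares of 1/15 among Ngozi, Kehinde, Gbenga.
Ngozi is living and takes 1/15.
Kehinde is living and takes 1/15.
Gbenga is living and takes 1/15.
Folake predeceased; the 1/5 allotted to Folake's branch passes to Folake's issue by representation.
Ifeoma is the sole taker at this level and receives the full 1/5.
Adaeze is living and takes 1/5.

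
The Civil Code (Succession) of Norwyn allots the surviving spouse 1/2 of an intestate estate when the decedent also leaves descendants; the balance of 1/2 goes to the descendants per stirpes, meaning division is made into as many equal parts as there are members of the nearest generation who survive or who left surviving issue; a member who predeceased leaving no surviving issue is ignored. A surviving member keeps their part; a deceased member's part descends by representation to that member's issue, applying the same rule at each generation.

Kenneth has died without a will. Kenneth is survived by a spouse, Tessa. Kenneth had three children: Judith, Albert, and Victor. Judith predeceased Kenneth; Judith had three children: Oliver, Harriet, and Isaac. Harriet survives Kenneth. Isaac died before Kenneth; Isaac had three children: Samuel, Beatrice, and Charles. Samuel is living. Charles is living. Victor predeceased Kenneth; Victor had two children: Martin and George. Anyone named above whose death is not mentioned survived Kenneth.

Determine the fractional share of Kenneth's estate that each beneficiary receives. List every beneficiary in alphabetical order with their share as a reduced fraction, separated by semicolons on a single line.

Tessa, as surviving spouse, takes 1/2.
The remaining 1/2 passes to Kenneth's descendants per stirpes.
The 1/2 is divided into 3 equal shares of 1/6 among Judith, Albert, Victor.
Judith predeceased; the 1/6 allotted to Judith's branch passes to Judith's issue by representation.
The 1/6 is divided into 3 equal shares of 1/18 among Oliver, Harriet, Isaac.
Oliver is living and takes 1/18.
Harriet is living and takes 1/18.
Isaac predeceased; the 1/18 allotted to Isaac's branch passes to Isaac's issue by representation.
The 1/18 is divided into 3 equal shares of 1/54 among Samuel, Beatrice, Charles.
Samuel is living and takes 1/54.
Beatrice is living and takes 1/54.
Charles is living and takes 1/54.
Albert is living and takes 1/6.
Victor predeceased; the 1/6 allotted to Victor's branch passes to Victor's issue by representation.
The 1/6 is divided into 2 equal shares of 1/12 among Martin, George.
Martin is living and takes 1/12.
George is living and takes 1/12.

Albert 1/6; Beatrice 1/54; Charles 1/54; George 1/12; Harriet 1/18; Martin 1/12; Oliver 1/18; Samuel 1/54; Tessa 1/2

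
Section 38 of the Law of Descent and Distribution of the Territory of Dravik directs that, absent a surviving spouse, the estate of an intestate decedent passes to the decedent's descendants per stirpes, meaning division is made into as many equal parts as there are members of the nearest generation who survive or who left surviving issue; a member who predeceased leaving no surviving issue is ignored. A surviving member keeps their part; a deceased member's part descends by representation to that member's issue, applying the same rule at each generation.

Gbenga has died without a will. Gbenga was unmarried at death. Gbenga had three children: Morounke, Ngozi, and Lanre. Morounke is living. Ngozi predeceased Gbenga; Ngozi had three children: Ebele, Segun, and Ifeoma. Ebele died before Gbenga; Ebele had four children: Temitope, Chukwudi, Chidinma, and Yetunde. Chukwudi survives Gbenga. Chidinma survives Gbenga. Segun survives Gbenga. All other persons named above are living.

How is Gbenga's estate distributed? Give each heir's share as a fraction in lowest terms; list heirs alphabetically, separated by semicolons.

There is no surviving spouse, so the entire estate passes to Gbenga's descendants per stirpes.
The estate is divided into 3 equal shares of 1/3 among Morounke, Ngozi, Lanre.
Morounke is living and takes 1/3.
Ngozi predeceased; the 1/3 allotted to Ngozi's branch passes to Ngozi's issue by representation.
The 1/3 is divided into 3 equal shares of 1/9 among Ebele, Segun, Ifeoma.
Ebele predeceased; the 1/9 allotted to Ebele's branch passes to Ebele's issue by representation.
The 1/9 is divided into 4 equal shares of 1/36 among Temitope, Chukwudi, Chidinma, Yetunde.
Temitope is living and takes 1/36.
Chukwudi is living and takes 1/36.
Chidinma is living and takes 1/36.
Yetunde is living and takes 1/36.
Segun is living and takes 1/9.
Ifeoma is living and takes 1/9.
Lanre is living and takes 1/3.

Chidinma 1/36; Chukwudi 1/36; Ifeoma 1/9; Lanre 1/3; Morounke 1/3; Segun 1/9; Temitope 1/36; Yetunde 1/36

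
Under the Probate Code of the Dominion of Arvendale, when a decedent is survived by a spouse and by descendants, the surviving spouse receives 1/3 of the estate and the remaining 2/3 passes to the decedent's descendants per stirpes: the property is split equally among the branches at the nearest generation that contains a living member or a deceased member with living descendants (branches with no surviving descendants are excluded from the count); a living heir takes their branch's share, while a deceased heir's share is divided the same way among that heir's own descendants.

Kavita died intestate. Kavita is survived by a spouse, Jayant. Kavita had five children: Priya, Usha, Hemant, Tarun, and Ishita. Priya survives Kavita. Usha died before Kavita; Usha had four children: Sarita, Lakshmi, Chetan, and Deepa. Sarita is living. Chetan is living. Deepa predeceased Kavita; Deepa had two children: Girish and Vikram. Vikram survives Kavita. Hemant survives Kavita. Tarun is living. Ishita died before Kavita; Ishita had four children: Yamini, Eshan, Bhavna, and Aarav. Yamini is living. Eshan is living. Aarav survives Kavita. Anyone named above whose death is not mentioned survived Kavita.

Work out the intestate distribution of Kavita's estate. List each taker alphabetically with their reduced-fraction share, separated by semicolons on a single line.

Jayant, as surviving spouse, takes 1/3.
The remaining 2/3 passes to Kavita's descendants per stirpes.
The 2/3 is divided into 5 equal shares of 2/15 among Priya, Usha, Hemant, Tarun, Ishita.
Priya is living and takes 2/15.
Usha predeceased; the 2/15 allotted to Usha's branch passes to Usha's issue by representation.
The 2/15 is divided into 4 equal shares of 1/30 among Sarita, Lakshmi, Chetan, Deepa.
Sarita is living and takes 1/30.
Lakshmi is living and takes 1/30.
Chetan is living and takes 1/30.
Deepa predeceased; the 1/30 allotted to Deepa's branch passes to Deepa's issue by representation.
The 1/30 is divided into 2 equal shares of 1/60 among Girish, Vikram.
Girish is living and takes 1/60.
Vikram is living and takes 1/60.
Hemant is living and takes 2/15.
Tarun is living and takes 2/15.
Ishita predeceased; the 2/15 allotted to Ishita's branch passes to Ishita's issue by representation.
The 2/15 is divided into 4 equal shares of 1/30 among Yamini, Eshan, Bhavna, Aarav.
Yamini is living and takes 1/30.
Eshan is living and takes 1/30.
Bhavna is living and takes 1/30.
Aarav is living and takes 1/30.

Aarav 1/30; Bhavna 1/30; Chetan 1/30; Eshan 1/30; Girish 1/60; Hemant 2/15; Jayant 1/3; Lakshmi 1/30; Priya 2/15; Sarita 1/30; Tarun 2/15; Vikram 1/60; Yamini 1/30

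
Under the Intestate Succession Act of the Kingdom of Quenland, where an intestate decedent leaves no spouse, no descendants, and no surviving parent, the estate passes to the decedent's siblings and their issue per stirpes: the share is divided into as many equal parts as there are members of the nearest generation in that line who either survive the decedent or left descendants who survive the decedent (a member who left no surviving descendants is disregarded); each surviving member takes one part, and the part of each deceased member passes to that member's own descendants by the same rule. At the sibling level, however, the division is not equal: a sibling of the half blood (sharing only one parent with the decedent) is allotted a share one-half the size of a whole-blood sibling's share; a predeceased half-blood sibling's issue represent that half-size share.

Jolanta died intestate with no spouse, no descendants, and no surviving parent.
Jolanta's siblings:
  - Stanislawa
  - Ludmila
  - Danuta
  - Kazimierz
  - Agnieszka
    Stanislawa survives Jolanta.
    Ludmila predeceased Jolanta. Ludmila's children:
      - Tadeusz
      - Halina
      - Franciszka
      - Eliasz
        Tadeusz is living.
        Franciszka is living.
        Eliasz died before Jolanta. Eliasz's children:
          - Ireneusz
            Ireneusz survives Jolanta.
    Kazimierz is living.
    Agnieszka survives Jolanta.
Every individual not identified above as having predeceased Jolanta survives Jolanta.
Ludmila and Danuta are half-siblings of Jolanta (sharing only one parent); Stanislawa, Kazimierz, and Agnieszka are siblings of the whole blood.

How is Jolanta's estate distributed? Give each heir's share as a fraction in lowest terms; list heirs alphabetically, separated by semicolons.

No spouse, descendants, or parent survives, so the estate passes to Jolanta's siblings per stirpes.
Half-blood siblings count for one-half the weight of whole-blood siblings at the initial division.
Dividing 1 in proportion to weights (total weight 4): Stanislawa (weight 1) → 1/4; Ludmila (weight 1/2) → 1/8; Danuta (weight 1/2) → 1/8; Kazimierz (weight 1) → 1/4; Agnieszka (weight 1) → 1/4.
Stanislawa is living and takes 1/4.
Ludmila predeceased; the 1/8 allotted to Ludmila's branch passes to Ludmila's issue by representation.
The 1/8 is divided into 4 equal shares of 1/32 among Tadeusz, Halina, Franciszka, Eliasz.
Tadeusz is living and takes 1/32.
Halina is living and takes 1/32.
Franciszka is living and takes 1/32.
Eliasz predeceased; the 1/32 allotted to Eliasz's branch passes to Eliasz's issue by representation.
Ireneusz is the sole taker at this level and receives the full 1/32.
Danuta is living and takes 1/8.
Kazimierz is living and takes 1/4.
Agnieszka is living and takes 1/4.

Agnieszka 1/4; Danuta 1/8; Franciszka 1/32; Halina 1/32; Ireneusz 1/32; Kazimierz 1/4; Stanislawa 1/4; Tadeusz 1/32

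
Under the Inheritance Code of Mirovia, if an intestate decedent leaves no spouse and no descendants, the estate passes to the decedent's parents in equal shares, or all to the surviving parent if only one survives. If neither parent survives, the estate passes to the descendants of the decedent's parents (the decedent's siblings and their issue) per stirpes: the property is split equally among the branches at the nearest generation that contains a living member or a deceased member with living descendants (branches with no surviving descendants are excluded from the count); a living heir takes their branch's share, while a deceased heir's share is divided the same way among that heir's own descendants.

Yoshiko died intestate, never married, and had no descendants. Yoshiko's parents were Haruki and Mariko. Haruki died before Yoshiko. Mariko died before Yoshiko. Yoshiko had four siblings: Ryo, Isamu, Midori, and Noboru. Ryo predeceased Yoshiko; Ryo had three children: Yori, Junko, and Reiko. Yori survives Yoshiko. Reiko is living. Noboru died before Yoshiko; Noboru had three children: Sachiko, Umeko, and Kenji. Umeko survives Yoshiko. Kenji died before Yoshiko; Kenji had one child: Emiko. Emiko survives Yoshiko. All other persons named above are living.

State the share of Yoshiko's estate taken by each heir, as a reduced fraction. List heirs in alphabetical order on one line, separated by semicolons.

Neither parent survives and there are no descendants, so the estate passes to Yoshiko's siblings and their issue per stirpes.
The estate is divided into 4 equal shares of 1/4 among Ryo, Isamu, Midori, Noboru.
Ryo predeceased; the 1/4 allotted to Ryo's branch passes to Ryo's issue by representation.
The 1/4 is divided into 3 equal shares of 1/12 among Yori, Junko, Reiko.
Yori is living and takes 1/12.
Junko is living and takes 1/12.
Reiko is living and takes 1/12.
Isamu is living and takes 1/4.
Midori is living and takes 1/4.
Noboru predeceased; the 1/4 allotted to Noboru's branch passes to Noboru's issue by representation.
The 1/4 is divided into 3 equal shares of 1/12 among Sachiko, Umeko, Kenji.
Sachiko is living and takes 1/12.
Umeko is living and takes 1/12.
Kenji predeceased; the 1/12 allotted to Kenji's branch passes to Kenji's issue by representation.
Emiko is the sole taker at this level and receives the full 1/12.

Emiko 1/12; Isamu 1/4; Junko 1/12; Midori 1/4; Reiko 1/12; Sachiko 1/12; Umeko 1/12; Yori 1/12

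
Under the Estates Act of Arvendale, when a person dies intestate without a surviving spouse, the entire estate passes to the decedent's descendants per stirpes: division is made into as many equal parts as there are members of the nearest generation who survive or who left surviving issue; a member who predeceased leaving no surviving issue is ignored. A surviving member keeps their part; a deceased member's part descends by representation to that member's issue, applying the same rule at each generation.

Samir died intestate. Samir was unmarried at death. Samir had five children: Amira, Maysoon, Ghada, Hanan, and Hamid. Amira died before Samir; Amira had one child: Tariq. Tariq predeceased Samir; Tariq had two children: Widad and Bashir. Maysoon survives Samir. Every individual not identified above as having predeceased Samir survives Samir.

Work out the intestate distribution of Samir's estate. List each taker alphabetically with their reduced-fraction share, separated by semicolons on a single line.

There is no surviving spouse, so the entire estate passes to Samir's descendants per stirpes.
The estate is divided into 5 equal shares of 1/5 among Amira, Maysoon, Ghada, Hanan, Hamid.
Amira predeceased; the 1/5 allotted to Amira's branch passes to Amira's issue by representation.
Tariq's line is the sole branch at this level, so the full 1/5 passes to Tariq's issue by representation.
The 1/5 is divided into 2 equal shares of 1/10 among Widad, Bashir.
Widad is living and takes 1/10.
Bashir is living and takes 1/10.
Maysoon is living and takes 1/5.
Ghada is living and takes 1/5.
Hanan is living and takes 1/5.
Hamid is living and takes 1/5.

Bashir 1/10; Ghada 1/5; Hamid 1/5; Hanan 1/5; Maysoon 1/5; Widad 1/10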